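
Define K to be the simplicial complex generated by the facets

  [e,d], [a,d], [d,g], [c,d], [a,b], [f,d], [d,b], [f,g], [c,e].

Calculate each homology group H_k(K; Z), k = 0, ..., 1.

Fix the vertex order a < b < c < d < e < f < g and write every simplex with vertices in increasing order. Then dim K = 1 and the simplices of K are:

  0-simplices (7): a, b, c, d, e, f, g
  1-simplices (9): ab, ad, bd, cd, ce, de, df, dg, fg

Hence C_0 ≅ Z^7, C_1 ≅ Z^9.

The boundary map ∂_1: C_1 → C_0 sends each edge [p,q] (with p < q) to q − p. For instance
  ∂fg = g − f.
As a 7×9 matrix over Z this has rank 6, with invariant factors (1,1,1,1,1,1).

From H_k ≅ ker(∂_k) / im(∂_{k+1}) we obtain:

  H_0: rank C_0 − rank ∂_1 = 7 − 6 = 1, and the invariant factors of ∂_1 are all 1, so H_0 = Z.
  H_1: rank ker ∂_1 − rank ∂_2 = (9 − 6) − 0 = 3, and there is no ∂_2, so H_1 = Z^3.

As a check, the Euler characteristic is 7 − 9 = -2, which agrees with 1 − 3 = -2.

H_0 ≅ Z,  H_1 ≅ Z^3.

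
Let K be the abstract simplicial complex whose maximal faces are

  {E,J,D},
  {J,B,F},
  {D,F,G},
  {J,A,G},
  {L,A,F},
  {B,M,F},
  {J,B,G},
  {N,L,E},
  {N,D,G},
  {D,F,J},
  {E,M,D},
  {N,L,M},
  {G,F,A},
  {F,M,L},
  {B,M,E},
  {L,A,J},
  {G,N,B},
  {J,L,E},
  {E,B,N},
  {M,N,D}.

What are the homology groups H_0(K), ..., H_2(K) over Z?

Fix the vertex order A < B < D < E < F < G < J < L < M < N and write every simplex with vertices in increasing order. Then dim K = 2 and the simplices of K are:

  0-simplices (10): A, B, D, E, F, G, J, L, M, N
  1-simplices (30): AF, AG, AJ, AL, BE, BF, BG, BJ, BM, BN, DE, DF, DG, DJ, DM, DN, EJ, EL, EM, EN, FG, FJ, FL, FM, GJ, GN, JL, LM, LN, MN
  2-simplices (20): AFG, AFL, AGJ, AJL, BEM, BEN, BFJ, BFM, BGJ, BGN, DEJ, DEM, DFG, DFJ, DGN, DMN, EJL, ELN, FLM, LMN

Hence C_0 ≅ Z^10, C_1 ≅ Z^30, C_2 ≅ Z^20.

Boundary ∂_1: C_1 → C_0 sends each edge [p,q] (with p < q) to q − p.
The resulting 10×30 matrix has rank 9, and its Smith normal form has invariant factors (1,1,1,1,1,1,1,1,1).

The boundary map ∂_2: C_2 → C_1 acts by ∂[p,q,r] = [q,r] − [p,r] + [p,q]. For instance
  ∂DGN = GN − DN + DG,
  ∂BFJ = FJ − BJ + BF.
The resulting 30×20 matrix has rank 20, and its Smith normal form has invariant factors (1,1,1,1,1,1,1,1,1,1,1,1,1,1,1,1,1,1,1,2).

Now H_k = ker ∂_k / im ∂_{k+1}, so:

  H_0: rank C_0 − rank ∂_1 = 10 − 9 = 1, and the invariant factors of ∂_1 are all 1, so H_0 ≅ Z.
  H_1: rank ker ∂_1 − rank ∂_2 = (30 − 9) − 20 = 1, and ∂_2 has invariant factor 2 > 1, so H_1 ≅ Z ⊕ Z/2.
  H_2: rank ker ∂_2 − rank ∂_3 = (20 − 20) − 0 = 0, and there is no ∂_3, so H_2 ≅ 0.

As a check, the Euler characteristic is 10 − 30 + 20 = 0, which agrees with 1 − 1 + 0 = 0.
(K is a triangulation of the Klein bottle.)

H_0 = Z,  H_1 = Z ⊕ Z/2,  H_2 = 0.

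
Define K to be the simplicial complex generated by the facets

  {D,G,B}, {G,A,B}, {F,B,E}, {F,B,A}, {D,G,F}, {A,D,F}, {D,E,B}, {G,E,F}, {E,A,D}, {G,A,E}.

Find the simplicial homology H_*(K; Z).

Fix the vertex order A < B < D < E < F < G and write every simplex with vertices in increasing order. Then dim K = 2 and the simplices of K are:

  0-simplices (6): A, B, D, E, F, G
  1-simplices (15): AB, AD, AE, AF, AG, BD, BE, BF, BG, DE, DF, DG, EF, EG, FG
  2-simplices (10): ABF, ABG, ADE, ADF, AEG, BDE, BDG, BEF, DFG, EFG

Hence C_0 ≅ Z^6, C_1 ≅ Z^15, C_2 ≅ Z^10.

Boundary ∂_1: C_1 → C_0 is given by ∂[p,q] = [q] − [p].
As a 6×15 matrix over Z this has rank 5, with invariant factors (1,1,1,1,1).

Boundary ∂_2: C_2 → C_1 sends each 2-simplex [p,q,r] to [q,r] − [p,r] + [p,q]. For instance
  ∂ABF = BF − AF + AB,
  ∂DFG = FG − DG + DF.
The 15×10 boundary matrix has rank 10 and Smith normal form diag(1,1,1,1,1,1,1,1,1,2).

Reading off H_k = ker ∂_k / im ∂_{k+1}:

  H_0: rank C_0 − rank ∂_1 = 6 − 5 = 1, and the invariant factors of ∂_1 are all 1, so H_0 = Z.
  H_1: rank ker ∂_1 − rank ∂_2 = (15 − 5) − 10 = 0, and ∂_2 has invariant factor 2 > 1, so H_1 = Z_2.
  H_2: rank ker ∂_2 − rank ∂_3 = (10 − 10) − 0 = 0, and there is no ∂_3, so H_2 = 0.

As a check, the Euler characteristic is 6 − 15 + 10 = 1, which agrees with 1 − 0 + 0 = 1.

H_0 ≅ Z,  H_1 ≅ Z_2,  H_2 = 0.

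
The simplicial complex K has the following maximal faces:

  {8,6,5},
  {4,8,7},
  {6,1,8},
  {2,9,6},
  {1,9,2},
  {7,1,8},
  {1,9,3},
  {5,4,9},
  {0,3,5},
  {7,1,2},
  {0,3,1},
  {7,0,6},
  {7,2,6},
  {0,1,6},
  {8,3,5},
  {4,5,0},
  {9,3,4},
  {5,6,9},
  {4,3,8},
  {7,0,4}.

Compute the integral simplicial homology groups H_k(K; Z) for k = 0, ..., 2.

H_0 = Z,  H_1 = Z ⊕ Z/2,  H_2 = 0.

Take the total order 0 < 1 < 2 < 3 < 4 < 5 < 6 < 7 < 8 < 9 on the vertex set. Then K (dimension 2) consists of the simplices:

  0-simplices (10): [0], [1], [2], [3], [4], [5], [6], [7], [8], [9]
  1-simplices (30): (30 of them)
  2-simplices (20): (20 of them)

so the chain groups are C_0 ≅ Z^10, C_1 ≅ Z^30, C_2 ≅ Z^20.

Boundary ∂_1: C_1 → C_0 maps an edge to its endpoints' difference, ∂[p,q] = q − p. For instance
  ∂[0,6] = [6] − [0].
This gives a 10×30 integer matrix of rank 9; reducing to Smith normal form yields diagonal entries (1,1,1,1,1,1,1,1,1).

The boundary map ∂_2: C_2 → C_1 maps a triangle to the signed sum of its edges. For instance
  ∂[3,4,9] = [4,9] − [3,9] + [3,4],
  ∂[1,6,8] = [6,8] − [1,8] + [1,6].
The resulting 30×20 matrix has rank 20, and its Smith normal form has invariant factors (1,1,1,1,1,1,1,1,1,1,1,1,1,1,1,1,1,1,1,2).

Now H_k = ker ∂_k / im ∂_{k+1}, so:

  H_0: rank C_0 − rank ∂_1 = 10 − 9 = 1, and the invariant factors of ∂_1 are all 1, so H_0 = Z.
  H_1: rank ker ∂_1 − rank ∂_2 = (30 − 9) − 20 = 1, and ∂_2 has invariant factor 2 > 1, so H_1 = Z ⊕ Z/2.
  H_2: rank ker ∂_2 − rank ∂_3 = (20 − 20) − 0 = 0, and there is no ∂_3, so H_2 = 0.

(K is a triangulation of the Klein bottle.)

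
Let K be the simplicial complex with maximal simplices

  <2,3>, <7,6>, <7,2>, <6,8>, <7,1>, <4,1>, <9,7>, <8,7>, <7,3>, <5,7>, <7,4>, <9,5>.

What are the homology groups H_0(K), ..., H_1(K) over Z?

H_0 ≅ Z,  H_1 ≅ Z^4.

K has 9 vertices, 12 edges.
rank ∂_0 = 0, rank ∂_1 = 8 ⇒ b_0 = 9 − 0 − 8 = 1; all invariant factors of ∂_1 are 1 so no torsion. So H_0 = Z.
rank ∂_1 = 8, rank ∂_2 = 0 ⇒ b_1 = 12 − 8 − 0 = 4. So H_1 = Z^4.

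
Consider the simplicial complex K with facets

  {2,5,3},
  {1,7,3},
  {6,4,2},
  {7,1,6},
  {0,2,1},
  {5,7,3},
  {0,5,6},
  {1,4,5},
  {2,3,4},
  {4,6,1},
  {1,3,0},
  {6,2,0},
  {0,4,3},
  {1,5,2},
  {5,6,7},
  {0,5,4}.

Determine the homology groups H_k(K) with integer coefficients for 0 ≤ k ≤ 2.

H_0 = Z,  H_1 = Z^2,  H_2 = Z.

K has 8 vertices, 24 edges, 16 triangles.
rank ∂_0 = 0, rank ∂_1 = 7 ⇒ b_0 = 8 − 0 − 7 = 1; all invariant factors of ∂_1 are 1 so no torsion. So H_0 = Z.
rank ∂_1 = 7, rank ∂_2 = 15 ⇒ b_1 = 24 − 7 − 15 = 2; all invariant factors of ∂_2 are 1 so no torsion. So H_1 = Z^2.
rank ∂_2 = 15, rank ∂_3 = 0 ⇒ b_2 = 16 − 15 − 0 = 1. So H_2 = Z.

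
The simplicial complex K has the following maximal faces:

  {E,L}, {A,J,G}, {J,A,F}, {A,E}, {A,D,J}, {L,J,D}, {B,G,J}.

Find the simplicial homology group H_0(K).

H_0 = Z.

K has 8 vertices, 13 edges, 5 triangles.
rank ∂_0 = 0, rank ∂_1 = 7 ⇒ b_0 = 8 − 0 − 7 = 1; all invariant factors of ∂_1 are 1 so no torsion. So H_0 = Z.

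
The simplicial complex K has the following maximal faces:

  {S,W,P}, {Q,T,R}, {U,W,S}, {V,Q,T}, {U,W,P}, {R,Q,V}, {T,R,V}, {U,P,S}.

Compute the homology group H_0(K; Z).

H_0 = Z^2.

We work with the vertex ordering P < Q < R < S < T < U < V < W. The simplices of K, each written with vertices in increasing order, are:

  0-simplices (8): P, Q, R, S, T, U, V, W
  1-simplices (12): PS, PU, PW, QR, QT, QV, RT, RV, SU, SW, TV, UW
  2-simplices (8): PSU, PSW, PUW, QRT, QRV, QTV, RTV, SUW

so the chain groups are C_0 ≅ Z^8, C_1 ≅ Z^12, C_2 ≅ Z^8.

Boundary ∂_1: C_1 → C_0 sends each edge [p,q] (with p < q) to q − p.
As a 8×12 matrix over Z this has rank 6, with invariant factors (1,1,1,1,1,1).

∂_2: C_2 → C_1 acts by ∂[p,q,r] = [q,r] − [p,r] + [p,q]. For instance
  ∂QRV = RV − QV + QR,
  ∂QTV = TV − QV + QT.
The resulting 12×8 matrix has rank 6, and its Smith normal form has invariant factors (1,1,1,1,1,1).

Computing H_k = (kernel of ∂_k) / (image of ∂_{k+1}):

  H_0: rank C_0 − rank ∂_1 = 8 − 6 = 2, and the invariant factors of ∂_1 are all 1, so H_0 = Z^2.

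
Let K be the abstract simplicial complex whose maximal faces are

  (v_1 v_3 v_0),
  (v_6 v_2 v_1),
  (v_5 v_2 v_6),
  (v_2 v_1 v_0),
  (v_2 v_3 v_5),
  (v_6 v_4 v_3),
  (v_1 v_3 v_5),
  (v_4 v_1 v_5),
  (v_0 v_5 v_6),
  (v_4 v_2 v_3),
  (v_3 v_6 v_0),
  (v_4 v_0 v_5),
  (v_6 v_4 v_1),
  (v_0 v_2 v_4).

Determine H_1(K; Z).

H_1 ≅ Z^2.

Take the total order v_0 < v_1 < v_2 < v_3 < v_4 < v_5 < v_6 on the vertex set. Then K (dimension 2) consists of the simplices:

  0-simplices (7): [v_0], [v_1], [v_2], [v_3], [v_4], [v_5], [v_6]
  1-simplices (21): (21 of them)
  2-simplices (14): (14 of them)

so the chain groups are C_0 ≅ Z^7, C_1 ≅ Z^21, C_2 ≅ Z^14.

∂_1: C_1 → C_0 maps an edge to its endpoints' difference, ∂[p,q] = q − p. For instance
  ∂[v_1,v_2] = [v_2] − [v_1].
This gives a 7×21 integer matrix of rank 6; reducing to Smith normal form yields diagonal entries (1,1,1,1,1,1).

The boundary map ∂_2: C_2 → C_1 acts by ∂[p,q,r] = [q,r] − [p,r] + [p,q]. For instance
  ∂[v_2,v_5,v_6] = [v_5,v_6] − [v_2,v_6] + [v_2,v_5],
  ∂[v_1,v_2,v_6] = [v_2,v_6] − [v_1,v_6] + [v_1,v_2].
As a 21×14 matrix over Z this has rank 13, with invariant factors (1,1,1,1,1,1,1,1,1,1,1,1,1).

From H_k ≅ ker(∂_k) / im(∂_{k+1}) we obtain:

  H_1: rank ker ∂_1 − rank ∂_2 = (21 − 6) − 13 = 2, and the invariant factors of ∂_2 are all 1, so H_1 = Z^2.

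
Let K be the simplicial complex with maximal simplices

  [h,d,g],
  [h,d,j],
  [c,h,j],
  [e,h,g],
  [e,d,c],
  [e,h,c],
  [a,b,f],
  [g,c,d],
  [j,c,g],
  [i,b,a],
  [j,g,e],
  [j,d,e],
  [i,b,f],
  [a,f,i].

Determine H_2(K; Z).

H_2 ≅ Z.

Fix the vertex order a < b < c < d < e < f < g < h < i < j and write every simplex with vertices in increasing order. Then dim K = 2 and the simplices of K are:

  0-simplices (10): a, b, c, d, e, f, g, h, i, j
  1-simplices (21): ab, af, ai, bf, bi, cd, ce, cg, ch, cj, de, dg, dh, dj, eg, eh, ej, fi, gh, gj, hj
  2-simplices (14): abf, abi, afi, bfi, cde, cdg, ceh, cgj, chj, dej, dgh, dhj, egh, egj

giving chain groups C_0 ≅ Z^10, C_1 ≅ Z^21, C_2 ≅ Z^14.

Boundary ∂_1: C_1 → C_0 maps an edge to its endpoints' difference, ∂[p,q] = q − p. For instance
  ∂eg = g − e.
As a 10×21 matrix over Z this has rank 8, with invariant factors (1,1,1,1,1,1,1,1).

∂_2: C_2 → C_1 sends each 2-simplex [p,q,r] to [q,r] − [p,r] + [p,q]. For instance
  ∂dej = ej − dj + de,
  ∂cgj = gj − cj + cg.
This gives a 21×14 integer matrix of rank 13; reducing to Smith normal form yields diagonal entries (1,1,1,1,1,1,1,1,1,1,1,1,2).

Reading off H_k = ker ∂_k / im ∂_{k+1}:

  H_2: rank ker ∂_2 − rank ∂_3 = (14 − 13) − 0 = 1, and there is no ∂_3, so H_2 ≅ Z.

(K is a triangulation of the disjoint union of the 2-sphere S^2 and the real projective plane RP^2.)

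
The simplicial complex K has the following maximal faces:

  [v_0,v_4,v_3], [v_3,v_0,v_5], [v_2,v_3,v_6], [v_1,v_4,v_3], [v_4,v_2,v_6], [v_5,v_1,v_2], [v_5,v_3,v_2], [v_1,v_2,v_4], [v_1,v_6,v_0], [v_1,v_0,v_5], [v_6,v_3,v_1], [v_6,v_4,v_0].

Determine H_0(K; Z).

H_0 = Z.

K has 7 vertices, 18 edges, 12 triangles.
rank ∂_0 = 0, rank ∂_1 = 6 ⇒ b_0 = 7 − 0 − 6 = 1; all invariant factors of ∂_1 are 1 so no torsion. So H_0 ≅ Z.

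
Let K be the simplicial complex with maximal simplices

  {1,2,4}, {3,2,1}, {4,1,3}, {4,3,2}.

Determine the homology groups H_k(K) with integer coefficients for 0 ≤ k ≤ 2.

We work with the vertex ordering 1 < 2 < 3 < 4. The simplices of K, each written with vertices in increasing order, are:

  0-simplices (4): [1], [2], [3], [4]
  1-simplices (6): [1,2], [1,3], [1,4], [2,3], [2,4], [3,4]
  2-simplices (4): [1,2,3], [1,2,4], [1,3,4], [2,3,4]

giving chain groups C_0 ≅ Z^4, C_1 ≅ Z^6, C_2 ≅ Z^4.

∂_1: C_1 → C_0 is given by ∂[p,q] = [q] − [p]. For instance
  ∂[2,4] = [4] − [2].
The 4×6 boundary matrix has rank 3 and Smith normal form diag(1,1,1).

The boundary map ∂_2: C_2 → C_1 maps a triangle to the signed sum of its edges. For instance
  ∂[1,2,4] = [2,4] − [1,4] + [1,2],
  ∂[2,3,4] = [3,4] − [2,4] + [2,3].
As a 6×4 matrix over Z this has rank 3, with invariant factors (1,1,1).

Reading off H_k = ker ∂_k / im ∂_{k+1}:

  H_0: rank C_0 − rank ∂_1 = 4 − 3 = 1, and the invariant factors of ∂_1 are all 1, so H_0 ≅ Z.
  H_1: rank ker ∂_1 − rank ∂_2 = (6 − 3) − 3 = 0, and the invariant factors of ∂_2 are all 1, so H_1 ≅ 0.
  H_2: rank ker ∂_2 − rank ∂_3 = (4 − 3) − 0 = 1, and there is no ∂_3, so H_2 ≅ Z.

As a check, the Euler characteristic is 4 − 6 + 4 = 2, which agrees with 1 − 0 + 1 = 2.

H_0 = Z,  H_1 = 0,  H_2 = Z.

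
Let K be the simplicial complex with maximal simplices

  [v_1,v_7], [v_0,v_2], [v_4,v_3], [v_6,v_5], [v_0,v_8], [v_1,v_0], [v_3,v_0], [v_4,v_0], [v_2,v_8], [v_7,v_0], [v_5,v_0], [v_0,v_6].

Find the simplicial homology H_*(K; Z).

H_0 = Z,  H_1 = Z^4.

We work with the vertex ordering v_0 < v_1 < v_2 < v_3 < v_4 < v_5 < v_6 < v_7 < v_8. The simplices of K, each written with vertices in increasing order, are:

  0-simplices (9): [v_0], [v_1], [v_2], [v_3], [v_4], [v_5], [v_6], [v_7], [v_8]
  1-simplices (12): [v_0,v_1], [v_0,v_2], [v_0,v_3], [v_0,v_4], [v_0,v_5], [v_0,v_6], [v_0,v_7], [v_0,v_8], [v_1,v_7], [v_2,v_8], [v_3,v_4], [v_5,v_6]

giving chain groups C_0 ≅ Z^9, C_1 ≅ Z^12.

The boundary map ∂_1: C_1 → C_0 sends each edge [p,q] (with p < q) to q − p. For instance
  ∂[v_0,v_1] = [v_1] − [v_0].
The resulting 9×12 matrix has rank 8, and its Smith normal form has invariant factors (1,1,1,1,1,1,1,1).

Reading off H_k = ker ∂_k / im ∂_{k+1}:

  H_0: rank C_0 − rank ∂_1 = 9 − 8 = 1, and the invariant factors of ∂_1 are all 1, so H_0 = Z.
  H_1: rank ker ∂_1 − rank ∂_2 = (12 − 8) − 0 = 4, and there is no ∂_2, so H_1 = Z^4.

As a check, the Euler characteristic is 9 − 12 = -3, which agrees with 1 − 4 = -3.
(K is a triangulation of a wedge of 4 circles.)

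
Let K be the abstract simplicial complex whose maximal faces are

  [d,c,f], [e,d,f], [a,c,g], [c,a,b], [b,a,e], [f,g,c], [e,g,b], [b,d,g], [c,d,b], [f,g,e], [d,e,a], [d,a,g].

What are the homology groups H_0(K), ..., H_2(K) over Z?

K has 7 vertices, 18 edges, 12 triangles.
rank ∂_0 = 0, rank ∂_1 = 6 ⇒ b_0 = 7 − 0 − 6 = 1; all invariant factors of ∂_1 are 1 so no torsion. So H_0 = Z.
rank ∂_1 = 6, rank ∂_2 = 12 ⇒ b_1 = 18 − 6 − 12 = 0; ∂_2 has invariant factor(s) [2] giving torsion. So H_1 = Z/2.
rank ∂_2 = 12, rank ∂_3 = 0 ⇒ b_2 = 12 − 12 − 0 = 0. So H_2 = 0.

H_0 = Z,  H_1 = Z/2,  H_2 = 0.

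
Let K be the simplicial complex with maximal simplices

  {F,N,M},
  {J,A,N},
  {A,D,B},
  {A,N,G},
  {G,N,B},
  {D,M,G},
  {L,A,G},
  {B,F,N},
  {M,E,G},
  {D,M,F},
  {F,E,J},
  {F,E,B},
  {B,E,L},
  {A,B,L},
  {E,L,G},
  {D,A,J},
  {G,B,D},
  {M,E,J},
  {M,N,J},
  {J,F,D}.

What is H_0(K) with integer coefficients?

We work with the vertex ordering A < B < D < E < F < G < J < L < M < N. The simplices of K, each written with vertices in increasing order, are:

  0-simplices (10): A, B, D, E, F, G, J, L, M, N
  1-simplices (30): AB, AD, AG, AJ, AL, AN, BD, BE, BF, BG, BL, BN, DF, DG, DJ, DM, EF, EG, EJ, EL, EM, FJ, FM, FN, GL, GM, GN, JM, JN, MN
  2-simplices (20): ABD, ABL, ADJ, AGL, AGN, AJN, BDG, BEF, BEL, BFN, BGN, DFJ, DFM, DGM, EFJ, EGL, EGM, EJM, FMN, JMN

giving chain groups C_0 ≅ Z^10, C_1 ≅ Z^30, C_2 ≅ Z^20.

The boundary map ∂_1: C_1 → C_0 maps an edge to its endpoints' difference, ∂[p,q] = q − p. For instance
  ∂JN = N − J.
The resulting 10×30 matrix has rank 9, and its Smith normal form has invariant factors (1,1,1,1,1,1,1,1,1).

The boundary map ∂_2: C_2 → C_1 acts by ∂[p,q,r] = [q,r] − [p,r] + [p,q]. For instance
  ∂EJM = JM − EM + EJ,
  ∂FMN = MN − FN + FM.
The 30×20 boundary matrix has rank 20 and Smith normal form diag(1,1,1,1,1,1,1,1,1,1,1,1,1,1,1,1,1,1,1,2).

Reading off H_k = ker ∂_k / im ∂_{k+1}:

  H_0: rank C_0 − rank ∂_1 = 10 − 9 = 1, and the invariant factors of ∂_1 are all 1, so H_0 = Z.

H_0 ≅ Z.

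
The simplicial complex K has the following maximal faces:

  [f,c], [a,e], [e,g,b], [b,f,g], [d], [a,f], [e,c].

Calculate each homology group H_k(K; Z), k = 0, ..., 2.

We work with the vertex ordering a < b < c < d < e < f < g. The simplices of K, each written with vertices in increasing order, are:

  0-simplices (7): a, b, c, d, e, f, g
  1-simplices (9): ae, af, be, bf, bg, ce, cf, eg, fg
  2-simplices (2): beg, bfg

giving chain groups C_0 ≅ Z^7, C_1 ≅ Z^9, C_2 ≅ Z^2.

Boundary ∂_1: C_1 → C_0 sends each edge [p,q] (with p < q) to q − p. For instance
  ∂bf = f − b.
The resulting 7×9 matrix has rank 5, and its Smith normal form has invariant factors (1,1,1,1,1).

∂_2: C_2 → C_1 sends each 2-simplex [p,q,r] to [q,r] − [p,r] + [p,q]. For instance
  ∂beg = eg − bg + be,
  ∂bfg = fg − bg + bf.
As a 9×2 matrix over Z this has rank 2, with invariant factors (1,1).

From H_k ≅ ker(∂_k) / im(∂_{k+1}) we obtain:

  H_0: rank C_0 − rank ∂_1 = 7 − 5 = 2, and the invariant factors of ∂_1 are all 1, so H_0 = Z^2.
  H_1: rank ker ∂_1 − rank ∂_2 = (9 − 5) − 2 = 2, and the invariant factors of ∂_2 are all 1, so H_1 = Z^2.
  H_2: rank ker ∂_2 − rank ∂_3 = (2 − 2) − 0 = 0, and there is no ∂_3, so H_2 = 0.

As a check, the Euler characteristic is 7 − 9 + 2 = 0, which agrees with 2 − 2 + 0 = 0.

H_0 = Z^2,  H_1 = Z^2,  H_2 = 0.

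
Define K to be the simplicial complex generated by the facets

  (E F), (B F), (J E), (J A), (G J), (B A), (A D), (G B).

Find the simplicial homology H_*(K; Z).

Order the vertices as A < B < D < E < F < G < J. Listing each simplex with vertices in this order, K has dimension 1 with simplices:

  0-simplices (7): A, B, D, E, F, G, J
  1-simplices (8): AB, AD, AJ, BF, BG, EF, EJ, GJ

giving chain groups C_0 ≅ Z^7, C_1 ≅ Z^8.

Boundary ∂_1: C_1 → C_0 sends each edge [p,q] (with p < q) to q − p.
As a 7×8 matrix over Z this has rank 6, with invariant factors (1,1,1,1,1,1).

Reading off H_k = ker ∂_k / im ∂_{k+1}:

  H_0: rank C_0 − rank ∂_1 = 7 − 6 = 1, and the invariant factors of ∂_1 are all 1, so H_0 = Z.
  H_1: rank ker ∂_1 − rank ∂_2 = (8 − 6) − 0 = 2, and there is no ∂_2, so H_1 = Z^2.

As a check, the Euler characteristic is 7 − 8 = -1, which agrees with 1 − 2 = -1.

H_0 ≅ Z,  H_1 ≅ Z^2.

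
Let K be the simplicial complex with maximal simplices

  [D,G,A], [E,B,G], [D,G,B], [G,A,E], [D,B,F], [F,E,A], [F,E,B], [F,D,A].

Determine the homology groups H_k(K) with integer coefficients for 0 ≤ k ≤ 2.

H_0 = Z,  H_1 = 0,  H_2 = Z.

K has 6 vertices, 12 edges, 8 triangles.
rank ∂_0 = 0, rank ∂_1 = 5 ⇒ b_0 = 6 − 0 − 5 = 1; all invariant factors of ∂_1 are 1 so no torsion. So H_0 = Z.
rank ∂_1 = 5, rank ∂_2 = 7 ⇒ b_1 = 12 − 5 − 7 = 0; all invariant factors of ∂_2 are 1 so no torsion. So H_1 = 0.
rank ∂_2 = 7, rank ∂_3 = 0 ⇒ b_2 = 8 − 7 − 0 = 1. So H_2 = Z.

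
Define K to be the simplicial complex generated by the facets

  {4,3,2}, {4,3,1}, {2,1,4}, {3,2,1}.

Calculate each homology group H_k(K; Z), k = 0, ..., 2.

H_0 = Z,  H_1 = 0,  H_2 = Z.

Order the vertices as 1 < 2 < 3 < 4. Listing each simplex with vertices in this order, K has dimension 2 with simplices:

  0-simplices (4): [1], [2], [3], [4]
  1-simplices (6): [1,2], [1,3], [1,4], [2,3], [2,4], [3,4]
  2-simplices (4): [1,2,3], [1,2,4], [1,3,4], [2,3,4]

Hence C_0 ≅ Z^4, C_1 ≅ Z^6, C_2 ≅ Z^4.

Boundary ∂_1: C_1 → C_0 sends each edge [p,q] (with p < q) to q − p.
The 4×6 boundary matrix has rank 3 and Smith normal form diag(1,1,1).

The boundary map ∂_2: C_2 → C_1 maps a triangle to the signed sum of its edges. For instance
  ∂[1,2,3] = [2,3] − [1,3] + [1,2],
  ∂[2,3,4] = [3,4] − [2,4] + [2,3].
The resulting 6×4 matrix has rank 3, and its Smith normal form has invariant factors (1,1,1).

Reading off H_k = ker ∂_k / im ∂_{k+1}:

  H_0: rank C_0 − rank ∂_1 = 4 − 3 = 1, and the invariant factors of ∂_1 are all 1, so H_0 ≅ Z.
  H_1: rank ker ∂_1 − rank ∂_2 = (6 − 3) − 3 = 0, and the invariant factors of ∂_2 are all 1, so H_1 ≅ 0.
  H_2: rank ker ∂_2 − rank ∂_3 = (4 − 3) − 0 = 1, and there is no ∂_3, so H_2 ≅ Z.

As a check, the Euler characteristic is 4 − 6 + 4 = 2, which agrees with 1 − 0 + 1 = 2.
(K is a triangulation of the 2-sphere S^2.)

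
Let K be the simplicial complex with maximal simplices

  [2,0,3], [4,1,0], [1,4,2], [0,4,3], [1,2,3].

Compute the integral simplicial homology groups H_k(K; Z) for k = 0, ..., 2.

H_0 = Z,  H_1 = Z,  H_2 = 0.

Take the total order 0 < 1 < 2 < 3 < 4 on the vertex set. Then K (dimension 2) consists of the simplices:

  0-simplices (5): [0], [1], [2], [3], [4]
  1-simplices (10): [0,1], [0,2], [0,3], [0,4], [1,2], [1,3], [1,4], [2,3], [2,4], [3,4]
  2-simplices (5): [0,1,4], [0,2,3], [0,3,4], [1,2,3], [1,2,4]

giving chain groups C_0 ≅ Z^5, C_1 ≅ Z^10, C_2 ≅ Z^5.

Boundary ∂_1: C_1 → C_0 is given by ∂[p,q] = [q] − [p].
The 5×10 boundary matrix has rank 4 and Smith normal form diag(1,1,1,1).

The boundary map ∂_2: C_2 → C_1 acts by ∂[p,q,r] = [q,r] − [p,r] + [p,q]. For instance
  ∂[0,2,3] = [2,3] − [0,3] + [0,2],
  ∂[0,3,4] = [3,4] − [0,4] + [0,3].
The resulting 10×5 matrix has rank 5, and its Smith normal form has invariant factors (1,1,1,1,1).

Computing H_k = (kernel of ∂_k) / (image of ∂_{k+1}):

  H_0: rank C_0 − rank ∂_1 = 5 − 4 = 1, and the invariant factors of ∂_1 are all 1, so H_0 = Z.
  H_1: rank ker ∂_1 − rank ∂_2 = (10 − 4) − 5 = 1, and the invariant factors of ∂_2 are all 1, so H_1 = Z.
  H_2: rank ker ∂_2 − rank ∂_3 = (5 − 5) − 0 = 0, and there is no ∂_3, so H_2 = 0.

As a check, the Euler characteristic is 5 − 10 + 5 = 0, which agrees with 1 − 1 + 0 = 0.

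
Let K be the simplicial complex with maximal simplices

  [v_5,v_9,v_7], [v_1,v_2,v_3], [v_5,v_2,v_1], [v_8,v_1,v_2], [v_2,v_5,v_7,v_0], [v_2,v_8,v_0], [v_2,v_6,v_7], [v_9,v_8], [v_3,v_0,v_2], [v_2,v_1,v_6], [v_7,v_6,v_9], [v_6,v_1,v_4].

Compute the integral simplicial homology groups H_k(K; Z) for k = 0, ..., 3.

We work with the vertex ordering v_0 < v_1 < v_2 < v_3 < v_4 < v_5 < v_6 < v_7 < v_8 < v_9. The simplices of K, each written with vertices in increasing order, are:

  0-simplices (10): [v_0], [v_1], [v_2], [v_3], [v_4], [v_5], [v_6], [v_7], [v_8], [v_9]
  1-simplices (23): (23 of them)
  2-simplices (14): (14 of them)
  3-simplices (1): [v_0,v_2,v_5,v_7]

giving chain groups C_0 ≅ Z^10, C_1 ≅ Z^23, C_2 ≅ Z^14, C_3 ≅ Z^1.

The boundary map ∂_1: C_1 → C_0 is given by ∂[p,q] = [q] − [p]. For instance
  ∂[v_4,v_6] = [v_6] − [v_4].
This gives a 10×23 integer matrix of rank 9; reducing to Smith normal form yields diagonal entries (1,1,1,1,1,1,1,1,1).

∂_2: C_2 → C_1 acts by ∂[p,q,r] = [q,r] − [p,r] + [p,q]. For instance
  ∂[v_2,v_6,v_7] = [v_6,v_7] − [v_2,v_7] + [v_2,v_6],
  ∂[v_0,v_2,v_3] = [v_2,v_3] − [v_0,v_3] + [v_0,v_2].
The resulting 23×14 matrix has rank 13, and its Smith normal form has invariant factors (1,1,1,1,1,1,1,1,1,1,1,1,1).

The boundary map ∂_3: C_3 → C_2 sends each 3-simplex σ to the alternating sum Σ_i (−1)^i (σ with its i-th vertex removed). For instance
  ∂[v_0,v_2,v_5,v_7] = [v_2,v_5,v_7] − [v_0,v_5,v_7] + [v_0,v_2,v_7] − [v_0,v_2,v_5].
As a 14×1 matrix over Z this has rank 1, with invariant factors (1).

From H_k ≅ ker(∂_k) / im(∂_{k+1}) we obtain:

  H_0: rank C_0 − rank ∂_1 = 10 − 9 = 1, and the invariant factors of ∂_1 are all 1, so H_0 = Z.
  H_1: rank ker ∂_1 − rank ∂_2 = (23 − 9) − 13 = 1, and the invariant factors of ∂_2 are all 1, so H_1 = Z.
  H_2: rank ker ∂_2 − rank ∂_3 = (14 − 13) − 1 = 0, and the invariant factors of ∂_3 are all 1, so H_2 = 0.
  H_3: rank ker ∂_3 − rank ∂_4 = (1 − 1) − 0 = 0, and there is no ∂_4, so H_3 = 0.

H_0 ≅ Z,  H_1 ≅ Z,  H_2 = 0,  H_3 = 0.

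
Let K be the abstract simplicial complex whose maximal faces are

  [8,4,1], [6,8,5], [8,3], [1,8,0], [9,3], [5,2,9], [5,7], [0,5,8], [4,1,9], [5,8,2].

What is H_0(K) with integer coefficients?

We work with the vertex ordering 0 < 1 < 2 < 3 < 4 < 5 < 6 < 7 < 8 < 9. The simplices of K, each written with vertices in increasing order, are:

  0-simplices (10): [0], [1], [2], [3], [4], [5], [6], [7], [8], [9]
  1-simplices (18): [0,1], [0,5], [0,8], [1,4], [1,8], [1,9], [2,5], [2,8], [2,9], [3,8], [3,9], [4,8], [4,9], [5,6], [5,7], [5,8], [5,9], [6,8]
  2-simplices (7): [0,1,8], [0,5,8], [1,4,8], [1,4,9], [2,5,8], [2,5,9], [5,6,8]

Hence C_0 ≅ Z^10, C_1 ≅ Z^18, C_2 ≅ Z^7.

∂_1: C_1 → C_0 maps an edge to its endpoints' difference, ∂[p,q] = q − p. For instance
  ∂[3,8] = [8] − [3].
As a 10×18 matrix over Z this has rank 9, with invariant factors (1,1,1,1,1,1,1,1,1).

The boundary map ∂_2: C_2 → C_1 acts by ∂[p,q,r] = [q,r] − [p,r] + [p,q]. For instance
  ∂[2,5,9] = [5,9] − [2,9] + [2,5],
  ∂[1,4,9] = [4,9] − [1,9] + [1,4].
As a 18×7 matrix over Z this has rank 7, with invariant factors (1,1,1,1,1,1,1).

Reading off H_k = ker ∂_k / im ∂_{k+1}:

  H_0: rank C_0 − rank ∂_1 = 10 − 9 = 1, and the invariant factors of ∂_1 are all 1, so H_0 ≅ Z.

H_0 ≅ Z.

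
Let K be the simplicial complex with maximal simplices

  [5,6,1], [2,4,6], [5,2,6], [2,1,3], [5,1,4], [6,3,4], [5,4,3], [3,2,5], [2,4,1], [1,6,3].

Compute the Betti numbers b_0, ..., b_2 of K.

b_0 = 1, b_1 = 0, b_2 = 0.

K has 6 vertices, 15 edges, 10 triangles.
rank ∂_0 = 0, rank ∂_1 = 5 ⇒ b_0 = 6 − 0 − 5 = 1; all invariant factors of ∂_1 are 1 so no torsion. So H_0 = Z.
rank ∂_1 = 5, rank ∂_2 = 10 ⇒ b_1 = 15 − 5 − 10 = 0; ∂_2 has invariant factor(s) [2] giving torsion. So H_1 = Z_2.
rank ∂_2 = 10, rank ∂_3 = 0 ⇒ b_2 = 10 − 10 − 0 = 0. So H_2 = 0.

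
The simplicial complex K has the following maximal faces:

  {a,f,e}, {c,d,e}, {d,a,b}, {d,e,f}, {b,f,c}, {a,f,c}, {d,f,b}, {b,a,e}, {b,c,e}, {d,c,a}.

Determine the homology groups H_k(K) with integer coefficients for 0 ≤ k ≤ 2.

Order the vertices as a < b < c < d < e < f. Listing each simplex with vertices in this order, K has dimension 2 with simplices:

  0-simplices (6): a, b, c, d, e, f
  1-simplices (15): ab, ac, ad, ae, af, bc, bd, be, bf, cd, ce, cf, de, df, ef
  2-simplices (10): abd, abe, acd, acf, aef, bce, bcf, bdf, cde, def

Hence C_0 ≅ Z^6, C_1 ≅ Z^15, C_2 ≅ Z^10.

The boundary map ∂_1: C_1 → C_0 maps an edge to its endpoints' difference, ∂[p,q] = q − p. For instance
  ∂ce = e − c.
The resulting 6×15 matrix has rank 5, and its Smith normal form has invariant factors (1,1,1,1,1).

∂_2: C_2 → C_1 sends each 2-simplex [p,q,r] to [q,r] − [p,r] + [p,q]. For instance
  ∂abd = bd − ad + ab,
  ∂def = ef − df + de.
As a 15×10 matrix over Z this has rank 10, with invariant factors (1,1,1,1,1,1,1,1,1,2).

Reading off H_k = ker ∂_k / im ∂_{k+1}:

  H_0: rank C_0 − rank ∂_1 = 6 − 5 = 1, and the invariant factors of ∂_1 are all 1, so H_0 ≅ Z.
  H_1: rank ker ∂_1 − rank ∂_2 = (15 − 5) − 10 = 0, and ∂_2 has invariant factor 2 > 1, so H_1 ≅ Z/2.
  H_2: rank ker ∂_2 − rank ∂_3 = (10 − 10) − 0 = 0, and there is no ∂_3, so H_2 ≅ 0.

As a check, the Euler characteristic is 6 − 15 + 10 = 1, which agrees with 1 − 0 + 0 = 1.

H_0 = Z,  H_1 = Z/2,  H_2 = 0.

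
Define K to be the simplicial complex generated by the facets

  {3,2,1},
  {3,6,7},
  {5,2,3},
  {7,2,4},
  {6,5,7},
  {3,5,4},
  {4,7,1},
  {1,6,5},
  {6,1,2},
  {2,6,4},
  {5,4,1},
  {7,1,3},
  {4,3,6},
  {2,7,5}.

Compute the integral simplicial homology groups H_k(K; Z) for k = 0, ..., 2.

Take the total order 1 < 2 < 3 < 4 < 5 < 6 < 7 on the vertex set. Then K (dimension 2) consists of the simplices:

  0-simplices (7): [1], [2], [3], [4], [5], [6], [7]
  1-simplices (21): [1,2], [1,3], [1,4], [1,5], [1,6], [1,7], [2,3], [2,4], [2,5], [2,6], [2,7], [3,4], [3,5], [3,6], [3,7], [4,5], [4,6], [4,7], [5,6], [5,7], [6,7]
  2-simplices (14): [1,2,3], [1,2,6], [1,3,7], [1,4,5], [1,4,7], [1,5,6], [2,3,5], [2,4,6], [2,4,7], [2,5,7], [3,4,5], [3,4,6], [3,6,7], [5,6,7]

Hence C_0 ≅ Z^7, C_1 ≅ Z^21, C_2 ≅ Z^14.

The boundary map ∂_1: C_1 → C_0 sends each edge [p,q] (with p < q) to q − p.
The resulting 7×21 matrix has rank 6, and its Smith normal form has invariant factors (1,1,1,1,1,1).

∂_2: C_2 → C_1 sends each 2-simplex [p,q,r] to [q,r] − [p,r] + [p,q]. For instance
  ∂[2,5,7] = [5,7] − [2,7] + [2,5],
  ∂[1,4,7] = [4,7] − [1,7] + [1,4].
As a 21×14 matrix over Z this has rank 13, with invariant factors (1,1,1,1,1,1,1,1,1,1,1,1,1).

Reading off H_k = ker ∂_k / im ∂_{k+1}:

  H_0: rank C_0 − rank ∂_1 = 7 − 6 = 1, and the invariant factors of ∂_1 are all 1, so H_0 = Z.
  H_1: rank ker ∂_1 − rank ∂_2 = (21 − 6) − 13 = 2, and the invariant factors of ∂_2 are all 1, so H_1 = Z^2.
  H_2: rank ker ∂_2 − rank ∂_3 = (14 − 13) − 0 = 1, and there is no ∂_3, so H_2 = Z.

As a check, the Euler characteristic is 7 − 21 + 14 = 0, which agrees with 1 − 2 + 1 = 0.

H_0 ≅ Z,  H_1 ≅ Z^2,  H_2 ≅ Z.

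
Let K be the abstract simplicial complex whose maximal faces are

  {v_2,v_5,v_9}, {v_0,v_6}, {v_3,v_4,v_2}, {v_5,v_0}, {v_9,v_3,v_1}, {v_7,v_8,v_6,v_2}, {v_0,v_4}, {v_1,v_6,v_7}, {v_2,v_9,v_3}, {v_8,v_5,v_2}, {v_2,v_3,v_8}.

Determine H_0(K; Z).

Order the vertices as v_0 < v_1 < v_2 < v_3 < v_4 < v_5 < v_6 < v_7 < v_8 < v_9. Listing each simplex with vertices in this order, K has dimension 3 with simplices:

  0-simplices (10): [v_0], [v_1], [v_2], [v_3], [v_4], [v_5], [v_6], [v_7], [v_8], [v_9]
  1-simplices (22): (22 of them)
  2-simplices (11): (11 of them)
  3-simplices (1): [v_2,v_6,v_7,v_8]

giving chain groups C_0 ≅ Z^10, C_1 ≅ Z^22, C_2 ≅ Z^11, C_3 ≅ Z^1.

The boundary map ∂_1: C_1 → C_0 maps an edge to its endpoints' difference, ∂[p,q] = q − p.
As a 10×22 matrix over Z this has rank 9, with invariant factors (1,1,1,1,1,1,1,1,1).

The boundary map ∂_2: C_2 → C_1 maps a triangle to the signed sum of its edges. For instance
  ∂[v_2,v_6,v_7] = [v_6,v_7] − [v_2,v_7] + [v_2,v_6],
  ∂[v_2,v_3,v_9] = [v_3,v_9] − [v_2,v_9] + [v_2,v_3].
The 22×11 boundary matrix has rank 10 and Smith normal form diag(1,1,1,1,1,1,1,1,1,1).

Boundary ∂_3: C_3 → C_2 sends each 3-simplex σ to the alternating sum Σ_i (−1)^i (σ with its i-th vertex removed). For instance
  ∂[v_2,v_6,v_7,v_8] = [v_6,v_7,v_8] − [v_2,v_7,v_8] + [v_2,v_6,v_8] − [v_2,v_6,v_7].
This gives a 11×1 integer matrix of rank 1; reducing to Smith normal form yields diagonal entries (1).

Computing H_k = (kernel of ∂_k) / (image of ∂_{k+1}):

  H_0: rank C_0 − rank ∂_1 = 10 − 9 = 1, and the invariant factors of ∂_1 are all 1, so H_0 ≅ Z.

H_0 ≅ Z.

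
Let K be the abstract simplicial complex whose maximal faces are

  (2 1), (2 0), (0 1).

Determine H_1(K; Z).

Order the vertices as 0 < 1 < 2. Listing each simplex with vertices in this order, K has dimension 1 with simplices:

  0-simplices (3): [0], [1], [2]
  1-simplices (3): [0,1], [0,2], [1,2]

giving chain groups C_0 ≅ Z^3, C_1 ≅ Z^3.

The boundary map ∂_1: C_1 → C_0 maps an edge to its endpoints' difference, ∂[p,q] = q − p.
The 3×3 boundary matrix has rank 2 and Smith normal form diag(1,1).

From H_k ≅ ker(∂_k) / im(∂_{k+1}) we obtain:

  H_1: rank ker ∂_1 − rank ∂_2 = (3 − 2) − 0 = 1, and there is no ∂_2, so H_1 = Z.

(K is a triangulation of the circle S^1.)

H_1 ≅ Z.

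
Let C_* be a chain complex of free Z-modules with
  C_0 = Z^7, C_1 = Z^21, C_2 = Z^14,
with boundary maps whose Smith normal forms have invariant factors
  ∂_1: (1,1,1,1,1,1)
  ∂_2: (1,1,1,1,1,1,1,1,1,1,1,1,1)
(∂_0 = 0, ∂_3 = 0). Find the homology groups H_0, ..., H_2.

H_0 ≅ Z,  H_1 ≅ Z^2,  H_2 ≅ Z.

H_0: b_0 = 7 − 0 − 6 = 1; torsion from ∂_1 factors > 1: none. So H_0 ≅ Z.
H_1: b_1 = 21 − 6 − 13 = 2; torsion from ∂_2 factors > 1: none. So H_1 ≅ Z^2.
H_2: b_2 = 14 − 13 − 0 = 1; torsion from ∂_3 factors > 1: none. So H_2 ≅ Z.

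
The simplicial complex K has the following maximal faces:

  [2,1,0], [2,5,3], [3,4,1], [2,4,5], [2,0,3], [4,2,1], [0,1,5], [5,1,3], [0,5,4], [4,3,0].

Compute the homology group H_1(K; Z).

Fix the vertex order 0 < 1 < 2 < 3 < 4 < 5 and write every simplex with vertices in increasing order. Then dim K = 2 and the simplices of K are:

  0-simplices (6): [0], [1], [2], [3], [4], [5]
  1-simplices (15): [0,1], [0,2], [0,3], [0,4], [0,5], [1,2], [1,3], [1,4], [1,5], [2,3], [2,4], [2,5], [3,4], [3,5], [4,5]
  2-simplices (10): [0,1,2], [0,1,5], [0,2,3], [0,3,4], [0,4,5], [1,2,4], [1,3,4], [1,3,5], [2,3,5], [2,4,5]

giving chain groups C_0 ≅ Z^6, C_1 ≅ Z^15, C_2 ≅ Z^10.

Boundary ∂_1: C_1 → C_0 maps an edge to its endpoints' difference, ∂[p,q] = q − p.
This gives a 6×15 integer matrix of rank 5; reducing to Smith normal form yields diagonal entries (1,1,1,1,1).

Boundary ∂_2: C_2 → C_1 acts by ∂[p,q,r] = [q,r] − [p,r] + [p,q]. For instance
  ∂[1,2,4] = [2,4] − [1,4] + [1,2],
  ∂[0,2,3] = [2,3] − [0,3] + [0,2].
As a 15×10 matrix over Z this has rank 10, with invariant factors (1,1,1,1,1,1,1,1,1,2).

From H_k ≅ ker(∂_k) / im(∂_{k+1}) we obtain:

  H_1: rank ker ∂_1 − rank ∂_2 = (15 − 5) − 10 = 0, and ∂_2 has invariant factor 2 > 1, so H_1 = Z/2.

(K is a triangulation of the real projective plane RP^2.)

H_1 ≅ Z/2.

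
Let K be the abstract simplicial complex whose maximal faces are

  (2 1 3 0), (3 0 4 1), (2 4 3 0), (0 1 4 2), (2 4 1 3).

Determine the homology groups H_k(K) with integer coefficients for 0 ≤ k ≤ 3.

We work with the vertex ordering 0 < 1 < 2 < 3 < 4. The simplices of K, each written with vertices in increasing order, are:

  0-simplices (5): [0], [1], [2], [3], [4]
  1-simplices (10): [0,1], [0,2], [0,3], [0,4], [1,2], [1,3], [1,4], [2,3], [2,4], [3,4]
  2-simplices (10): [0,1,2], [0,1,3], [0,1,4], [0,2,3], [0,2,4], [0,3,4], [1,2,3], [1,2,4], [1,3,4], [2,3,4]
  3-simplices (5): [0,1,2,3], [0,1,2,4], [0,1,3,4], [0,2,3,4], [1,2,3,4]

so the chain groups are C_0 ≅ Z^5, C_1 ≅ Z^10, C_2 ≅ Z^10, C_3 ≅ Z^5.

∂_1: C_1 → C_0 sends each edge [p,q] (with p < q) to q − p. For instance
  ∂[1,3] = [3] − [1].
The 5×10 boundary matrix has rank 4 and Smith normal form diag(1,1,1,1).

∂_2: C_2 → C_1 sends each 2-simplex [p,q,r] to [q,r] − [p,r] + [p,q]. For instance
  ∂[1,3,4] = [3,4] − [1,4] + [1,3],
  ∂[0,2,3] = [2,3] − [0,3] + [0,2].
This gives a 10×10 integer matrix of rank 6; reducing to Smith normal form yields diagonal entries (1,1,1,1,1,1).

∂_3: C_3 → C_2 sends each 3-simplex σ to the alternating sum Σ_i (−1)^i (σ with its i-th vertex removed). For instance
  ∂[1,2,3,4] = [2,3,4] − [1,3,4] + [1,2,4] − [1,2,3],
  ∂[0,2,3,4] = [2,3,4] − [0,3,4] + [0,2,4] − [0,2,3].
As a 10×5 matrix over Z this has rank 4, with invariant factors (1,1,1,1).

Now H_k = ker ∂_k / im ∂_{k+1}, so:

  H_0: rank C_0 − rank ∂_1 = 5 − 4 = 1, and the invariant factors of ∂_1 are all 1, so H_0 = Z.
  H_1: rank ker ∂_1 − rank ∂_2 = (10 − 4) − 6 = 0, and the invariant factors of ∂_2 are all 1, so H_1 = 0.
  H_2: rank ker ∂_2 − rank ∂_3 = (10 − 6) − 4 = 0, and the invariant factors of ∂_3 are all 1, so H_2 = 0.
  H_3: rank ker ∂_3 − rank ∂_4 = (5 − 4) − 0 = 1, and there is no ∂_4, so H_3 = Z.

As a check, the Euler characteristic is 5 − 10 + 10 − 5 = 0, which agrees with 1 − 0 + 0 − 1 = 0.
(K is a triangulation of the 3-sphere S^3.)

H_0 ≅ Z,  H_1 = 0,  H_2 = 0,  H_3 ≅ Z.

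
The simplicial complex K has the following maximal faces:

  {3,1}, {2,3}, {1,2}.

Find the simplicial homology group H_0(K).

K has 3 vertices, 3 edges.
rank ∂_0 = 0, rank ∂_1 = 2 ⇒ b_0 = 3 − 0 − 2 = 1; all invariant factors of ∂_1 are 1 so no torsion. So H_0 ≅ Z.

H_0 = Z.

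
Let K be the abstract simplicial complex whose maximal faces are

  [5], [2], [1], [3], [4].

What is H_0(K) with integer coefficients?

Order the vertices as 1 < 2 < 3 < 4 < 5. Listing each simplex with vertices in this order, K has dimension 0 with simplices:

  0-simplices (5): [1], [2], [3], [4], [5]

Hence C_0 ≅ Z^5.

From H_k ≅ ker(∂_k) / im(∂_{k+1}) we obtain:

  H_0: rank C_0 − rank ∂_1 = 5 − 0 = 5, and there is no ∂_1, so H_0 = Z^5.

H_0 = Z^5.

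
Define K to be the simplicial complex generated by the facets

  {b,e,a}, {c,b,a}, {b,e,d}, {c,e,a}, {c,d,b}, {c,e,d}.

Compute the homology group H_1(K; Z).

Order the vertices as a < b < c < d < e. Listing each simplex with vertices in this order, K has dimension 2 with simplices:

  0-simplices (5): a, b, c, d, e
  1-simplices (9): ab, ac, ae, bc, bd, be, cd, ce, de
  2-simplices (6): abc, abe, ace, bcd, bde, cde

giving chain groups C_0 ≅ Z^5, C_1 ≅ Z^9, C_2 ≅ Z^6.

∂_1: C_1 → C_0 sends each edge [p,q] (with p < q) to q − p. For instance
  ∂bc = c − b.
The 5×9 boundary matrix has rank 4 and Smith normal form diag(1,1,1,1).

∂_2: C_2 → C_1 acts by ∂[p,q,r] = [q,r] − [p,r] + [p,q]. For instance
  ∂cde = de − ce + cd,
  ∂ace = ce − ae + ac.
The 9×6 boundary matrix has rank 5 and Smith normal form diag(1,1,1,1,1).

Reading off H_k = ker ∂_k / im ∂_{k+1}:

  H_1: rank ker ∂_1 − rank ∂_2 = (9 − 4) − 5 = 0, and the invariant factors of ∂_2 are all 1, so H_1 ≅ 0.

H_1 = 0.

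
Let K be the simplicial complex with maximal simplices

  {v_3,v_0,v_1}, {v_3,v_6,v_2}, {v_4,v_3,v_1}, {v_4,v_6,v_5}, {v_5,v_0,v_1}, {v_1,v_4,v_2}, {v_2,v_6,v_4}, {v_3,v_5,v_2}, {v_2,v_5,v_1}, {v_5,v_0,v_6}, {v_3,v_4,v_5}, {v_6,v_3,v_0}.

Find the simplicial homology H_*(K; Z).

We work with the vertex ordering v_0 < v_1 < v_2 < v_3 < v_4 < v_5 < v_6. The simplices of K, each written with vertices in increasing order, are:

  0-simplices (7): [v_0], [v_1], [v_2], [v_3], [v_4], [v_5], [v_6]
  1-simplices (18): (18 of them)
  2-simplices (12): (12 of them)

Hence C_0 ≅ Z^7, C_1 ≅ Z^18, C_2 ≅ Z^12.

The boundary map ∂_1: C_1 → C_0 sends each edge [p,q] (with p < q) to q − p. For instance
  ∂[v_0,v_3] = [v_3] − [v_0].
The 7×18 boundary matrix has rank 6 and Smith normal form diag(1,1,1,1,1,1).

The boundary map ∂_2: C_2 → C_1 sends each 2-simplex [p,q,r] to [q,r] − [p,r] + [p,q]. For instance
  ∂[v_1,v_2,v_4] = [v_2,v_4] − [v_1,v_4] + [v_1,v_2],
  ∂[v_0,v_1,v_3] = [v_1,v_3] − [v_0,v_3] + [v_0,v_1].
The resulting 18×12 matrix has rank 12, and its Smith normal form has invariant factors (1,1,1,1,1,1,1,1,1,1,1,2).

Reading off H_k = ker ∂_k / im ∂_{k+1}:

  H_0: rank C_0 − rank ∂_1 = 7 − 6 = 1, and the invariant factors of ∂_1 are all 1, so H_0 = Z.
  H_1: rank ker ∂_1 − rank ∂_2 = (18 − 6) − 12 = 0, and ∂_2 has invariant factor 2 > 1, so H_1 = Z/2.
  H_2: rank ker ∂_2 − rank ∂_3 = (12 − 12) − 0 = 0, and there is no ∂_3, so H_2 = 0.

(K is a triangulation of the real projective plane RP^2.)

H_0 ≅ Z,  H_1 ≅ Z/2,  H_2 = 0.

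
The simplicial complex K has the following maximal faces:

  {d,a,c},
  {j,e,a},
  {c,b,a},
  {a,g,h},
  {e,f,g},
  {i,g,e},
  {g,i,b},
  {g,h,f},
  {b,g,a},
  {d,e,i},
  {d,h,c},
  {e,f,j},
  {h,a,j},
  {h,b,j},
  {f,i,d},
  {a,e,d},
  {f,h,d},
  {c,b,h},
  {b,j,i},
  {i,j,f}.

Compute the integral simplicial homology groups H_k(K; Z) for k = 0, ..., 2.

Order the vertices as a < b < c < d < e < f < g < h < i < j. Listing each simplex with vertices in this order, K has dimension 2 with simplices:

  0-simplices (10): a, b, c, d, e, f, g, h, i, j
  1-simplices (30): ab, ac, ad, ae, ag, ah, aj, bc, bg, bh, bi, bj, cd, ch, de, df, dh, di, ef, eg, ei, ej, fg, fh, fi, fj, gh, gi, hj, ij
  2-simplices (20): abc, abg, acd, ade, aej, agh, ahj, bch, bgi, bhj, bij, cdh, dei, dfh, dfi, efg, efj, egi, fgh, fij

giving chain groups C_0 ≅ Z^10, C_1 ≅ Z^30, C_2 ≅ Z^20.

Boundary ∂_1: C_1 → C_0 sends each edge [p,q] (with p < q) to q − p.
The 10×30 boundary matrix has rank 9 and Smith normal form diag(1,1,1,1,1,1,1,1,1).

The boundary map ∂_2: C_2 → C_1 maps a triangle to the signed sum of its edges. For instance
  ∂ahj = hj − aj + ah,
  ∂fij = ij − fj + fi.
The 30×20 boundary matrix has rank 20 and Smith normal form diag(1,1,1,1,1,1,1,1,1,1,1,1,1,1,1,1,1,1,1,2).

Reading off H_k = ker ∂_k / im ∂_{k+1}:

  H_0: rank C_0 − rank ∂_1 = 10 − 9 = 1, and the invariant factors of ∂_1 are all 1, so H_0 = Z.
  H_1: rank ker ∂_1 − rank ∂_2 = (30 − 9) − 20 = 1, and ∂_2 has invariant factor 2 > 1, so H_1 = Z ⊕ Z_2.
  H_2: rank ker ∂_2 − rank ∂_3 = (20 − 20) − 0 = 0, and there is no ∂_3, so H_2 = 0.

H_0 ≅ Z,  H_1 ≅ Z ⊕ Z_2,  H_2 = 0.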